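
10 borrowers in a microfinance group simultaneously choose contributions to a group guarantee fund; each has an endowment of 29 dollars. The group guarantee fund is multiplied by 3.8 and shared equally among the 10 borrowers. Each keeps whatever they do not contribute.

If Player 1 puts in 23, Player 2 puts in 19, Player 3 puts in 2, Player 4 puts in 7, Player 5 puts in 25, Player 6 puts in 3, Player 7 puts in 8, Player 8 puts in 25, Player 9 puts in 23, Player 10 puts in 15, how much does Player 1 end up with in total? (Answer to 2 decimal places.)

Total contributed: 23 + 19 + 2 + 7 + 25 + 3 + 8 + 25 + 23 + 15 = 150.
Each receives 3.8 × 150 / 10 = 57.00 from the group guarantee fund.
Player 1 keeps 29 − 23 = 6, so Player 1's payoff is 6 + 57.00 = 63.00.

63.00 dollars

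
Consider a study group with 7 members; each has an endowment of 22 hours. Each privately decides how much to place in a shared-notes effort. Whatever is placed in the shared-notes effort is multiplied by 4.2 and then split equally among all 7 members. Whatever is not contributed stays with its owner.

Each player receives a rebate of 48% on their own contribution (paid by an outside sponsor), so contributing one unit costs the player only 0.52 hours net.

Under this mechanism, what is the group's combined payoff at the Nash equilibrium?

720.72 hours

With the mechanism, a contributed unit returns (4.2/7) / 0.52 = 1.1538 per unit of net cost to the contributor — now above 1 — so contributing fully is weakly dominant for every player.
At the Nash equilibrium everyone contributes 22. Group total payoff = 7 × (22 × 0.48 + 4.2 × 22) = 720.72.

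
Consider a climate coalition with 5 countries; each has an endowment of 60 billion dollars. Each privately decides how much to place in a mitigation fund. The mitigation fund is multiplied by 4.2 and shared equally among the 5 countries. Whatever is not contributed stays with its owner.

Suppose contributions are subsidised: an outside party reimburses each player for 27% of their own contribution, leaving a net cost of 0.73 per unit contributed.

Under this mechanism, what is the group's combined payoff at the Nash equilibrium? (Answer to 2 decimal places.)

1341.00 billion dollars

With the mechanism, a contributed unit returns (4.2/5) / 0.73 = 1.1507 per unit of net cost to the contributor — now above 1 — so contributing fully is weakly dominant for every player.
At the Nash equilibrium everyone contributes 60. Group total payoff = 5 × (60 × 0.27 + 4.2 × 60) = 1341.00.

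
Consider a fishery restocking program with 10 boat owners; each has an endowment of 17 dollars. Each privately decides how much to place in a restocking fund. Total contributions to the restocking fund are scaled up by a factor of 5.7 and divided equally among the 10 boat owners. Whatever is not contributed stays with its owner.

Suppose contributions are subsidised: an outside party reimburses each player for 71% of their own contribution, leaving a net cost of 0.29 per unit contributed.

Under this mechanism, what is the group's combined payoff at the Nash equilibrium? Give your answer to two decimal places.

Under the mechanism each unit contributed yields (5.7/10) / 0.29 = 1.9655 back to its contributor per unit of net cost, which exceeds 1, making full contribution the dominant choice for everyone.
So the Nash equilibrium is full contribution by all 10; the group earns 10 × (17 × 0.71 + 5.7 × 17) = 1089.70.

1089.70 dollars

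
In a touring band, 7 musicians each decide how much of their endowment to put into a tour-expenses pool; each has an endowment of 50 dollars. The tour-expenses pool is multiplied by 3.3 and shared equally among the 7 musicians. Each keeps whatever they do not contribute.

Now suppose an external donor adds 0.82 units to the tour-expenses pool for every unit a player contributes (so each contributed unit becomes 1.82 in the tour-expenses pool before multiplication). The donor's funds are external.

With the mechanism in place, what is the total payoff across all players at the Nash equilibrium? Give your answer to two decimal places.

350.00 dollars

Even with the mechanism, each unit contributed returns only 3.3 × 1.82 / 7 = 0.8580 per unit of net cost, so contributing nothing is still dominant.
At the Nash equilibrium no one contributes; group total payoff = 7 × 50 = 350.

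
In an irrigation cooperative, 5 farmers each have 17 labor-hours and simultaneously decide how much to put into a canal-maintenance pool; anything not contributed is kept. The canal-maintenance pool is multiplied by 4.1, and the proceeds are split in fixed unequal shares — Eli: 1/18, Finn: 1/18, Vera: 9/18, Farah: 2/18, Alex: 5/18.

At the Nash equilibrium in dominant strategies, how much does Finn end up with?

For player j, contributing a unit is worthwhile iff 4.1 × (j's share) ≥ 1, i.e. iff j's share is at least 0.2439.
Vera and Alex are above the threshold, contributing 17 each; the remaining 3 contribute 0. Total contributed: 34.
Finn keeps 17 and receives 4.1 × 34 × 1/18 = 7.74 from the canal-maintenance pool, for a payoff of 24.74.

24.74 labor-hours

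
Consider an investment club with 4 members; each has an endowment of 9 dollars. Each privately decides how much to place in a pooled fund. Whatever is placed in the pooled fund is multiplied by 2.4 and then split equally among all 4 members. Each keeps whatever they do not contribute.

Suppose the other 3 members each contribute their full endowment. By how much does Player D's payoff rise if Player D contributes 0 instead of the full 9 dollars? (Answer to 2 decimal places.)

Switching from a contribution of 9 to 0 lets Player D keep an extra 9 dollars, but lowers the pooled fund by 9, which costs Player D their own share of that drop: 2.4/4 × 9 = 5.40.
Net gain = 9 − 5.40 = 3.60. The private return per contributed unit (0.6000) is below 1, so free-riding is indeed the best response regardless of what the others do.

3.60 dollars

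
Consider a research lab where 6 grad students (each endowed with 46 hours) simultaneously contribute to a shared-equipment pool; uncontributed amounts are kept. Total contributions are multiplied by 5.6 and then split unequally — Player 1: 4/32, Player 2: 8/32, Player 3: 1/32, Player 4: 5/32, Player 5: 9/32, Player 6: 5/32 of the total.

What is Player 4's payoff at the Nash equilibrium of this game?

126.50 hours

Each unit j contributes comes back to j as 5.6 × (j's share), so j prefers to contribute only if that share exceeds 1/5.6 = 0.1786; otherwise keeping the unit dominates.
The shares above 0.1786 belong to Player 2 and Player 5, contributing 46 each; the remaining 4 contribute 0. Total contributed: 92.
Player 4 keeps 46 and receives 5.6 × 92 × 5/32 = 80.50 from the shared-equipment pool, for a payoff of 126.50.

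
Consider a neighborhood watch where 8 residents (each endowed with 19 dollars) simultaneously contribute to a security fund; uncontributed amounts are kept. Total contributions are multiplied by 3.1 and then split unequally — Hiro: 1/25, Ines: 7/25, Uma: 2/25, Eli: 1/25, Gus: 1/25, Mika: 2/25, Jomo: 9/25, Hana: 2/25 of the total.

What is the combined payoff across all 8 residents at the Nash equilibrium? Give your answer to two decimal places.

Each unit j contributes comes back to j as 3.1 × (j's share), so j prefers to contribute only if that share exceeds 1/3.1 = 0.3226; otherwise keeping the unit dominates.
Only Jomo (9/25) clears that bar, contributing 19; the remaining 7 contribute 0. Total contributed: 19.
The security fund pays out 3.1 × 19 = 58.90 in total (split across the unequal shares, but the aggregate is all that matters for the group sum).
The 7 free-riders keep 19 each, adding 133. Group total = 133 + 58.90 = 191.90.

191.90 dollars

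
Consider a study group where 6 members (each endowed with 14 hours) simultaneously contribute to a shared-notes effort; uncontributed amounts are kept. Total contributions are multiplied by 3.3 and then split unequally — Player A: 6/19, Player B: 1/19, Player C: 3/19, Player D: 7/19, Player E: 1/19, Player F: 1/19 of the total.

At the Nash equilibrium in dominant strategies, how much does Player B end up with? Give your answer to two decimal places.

18.86 hours

A player with share s gets back 3.3·s per unit contributed, so full contribution is dominant for anyone with s > 1/3.3 = 0.3030 and zero contribution is dominant for anyone below.
The shares above 0.3030 belong to Player A and Player D, contributing 14 each; the remaining 4 contribute 0. Total contributed: 28.
Player B keeps 14 and receives 3.3 × 28 × 1/19 = 4.86 from the shared-notes effort, for a payoff of 18.86.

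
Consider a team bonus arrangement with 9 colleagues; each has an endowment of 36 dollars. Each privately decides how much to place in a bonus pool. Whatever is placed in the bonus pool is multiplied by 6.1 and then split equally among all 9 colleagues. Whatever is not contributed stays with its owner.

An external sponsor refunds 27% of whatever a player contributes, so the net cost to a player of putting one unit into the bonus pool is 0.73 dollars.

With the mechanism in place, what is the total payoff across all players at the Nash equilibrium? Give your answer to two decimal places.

324.00 dollars

Even with the mechanism, each unit contributed returns only (6.1/9) / 0.73 = 0.9285 per unit of net cost, so contributing nothing is still dominant.
At the Nash equilibrium no one contributes; group total payoff = 9 × 36 = 324.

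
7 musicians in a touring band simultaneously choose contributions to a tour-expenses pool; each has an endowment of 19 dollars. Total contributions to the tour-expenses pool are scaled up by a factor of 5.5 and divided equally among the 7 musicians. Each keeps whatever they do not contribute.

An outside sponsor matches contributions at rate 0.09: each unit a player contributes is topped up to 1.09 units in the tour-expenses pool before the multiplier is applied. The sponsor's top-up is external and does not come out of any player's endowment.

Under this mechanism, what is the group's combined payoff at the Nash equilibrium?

The effective private return is 5.5 × 1.09 / 7 = 0.8564, which is still under 1, so the mechanism doesn't change anyone's dominant strategy: zero contribution.
At the Nash equilibrium no one contributes; group total payoff = 7 × 19 = 133.

133.00 dollars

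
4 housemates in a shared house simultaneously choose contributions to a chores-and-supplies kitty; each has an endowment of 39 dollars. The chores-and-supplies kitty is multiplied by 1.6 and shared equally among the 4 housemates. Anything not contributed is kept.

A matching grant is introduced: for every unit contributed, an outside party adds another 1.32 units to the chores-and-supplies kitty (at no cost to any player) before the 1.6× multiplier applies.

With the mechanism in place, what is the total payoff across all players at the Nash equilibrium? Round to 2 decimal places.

156.00 dollars

The effective private return is 1.6 × 2.32 / 4 = 0.9280, which is still under 1, so the mechanism doesn't change anyone's dominant strategy: zero contribution.
Everyone keeps their endowment and the group total is 4 × 39 = 156.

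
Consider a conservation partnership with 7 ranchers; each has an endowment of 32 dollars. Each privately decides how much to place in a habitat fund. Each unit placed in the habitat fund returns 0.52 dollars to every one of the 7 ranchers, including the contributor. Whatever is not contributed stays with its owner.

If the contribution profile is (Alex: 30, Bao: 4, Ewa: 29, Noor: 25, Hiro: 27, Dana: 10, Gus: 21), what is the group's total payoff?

609.44 dollars

Total contributed: 30 + 4 + 29 + 25 + 27 + 10 + 21 = 146; total kept: 7 × 32 − 146 = 78.
The habitat fund pays out 0.52 × 7 × 146 = 531.44 in aggregate.
Group total = 78 + 531.44 = 609.44.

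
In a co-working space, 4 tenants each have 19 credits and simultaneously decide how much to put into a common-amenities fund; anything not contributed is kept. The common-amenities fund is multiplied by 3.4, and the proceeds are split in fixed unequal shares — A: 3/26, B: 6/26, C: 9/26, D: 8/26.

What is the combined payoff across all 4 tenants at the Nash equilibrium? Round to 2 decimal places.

Player j's private return per contributed unit is 3.4 × (j's share). Contributing is weakly dominant for j when that share is at least 1/3.4 = 0.2941, and contributing 0 is dominant otherwise.
C and D clear that bar, contributing 19 each; the remaining 2 contribute 0. Total contributed: 38.
The common-amenities fund pays out 3.4 × 38 = 129.20 in total (split across the unequal shares, but the aggregate is all that matters for the group sum).
The 2 free-riders keep 19 each, adding 38. Group total = 38 + 129.20 = 167.20.

167.20 credits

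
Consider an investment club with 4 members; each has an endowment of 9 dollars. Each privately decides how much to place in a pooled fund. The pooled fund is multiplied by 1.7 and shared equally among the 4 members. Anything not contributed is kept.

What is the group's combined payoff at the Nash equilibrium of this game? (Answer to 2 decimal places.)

Each contributed unit returns 1.7/4 = 0.4250 to its contributor — below 1 — so contributing 0 is dominant for every player. At the Nash equilibrium everyone keeps their 9, and the group total is 4 × 9 = 36.

36.00 dollars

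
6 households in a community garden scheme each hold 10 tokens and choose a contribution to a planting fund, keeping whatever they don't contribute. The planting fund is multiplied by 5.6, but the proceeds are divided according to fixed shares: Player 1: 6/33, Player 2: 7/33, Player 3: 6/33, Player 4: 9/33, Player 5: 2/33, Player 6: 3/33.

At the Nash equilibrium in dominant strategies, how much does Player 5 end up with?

For player j, contributing a unit is worthwhile iff 5.6 × (j's share) ≥ 1, i.e. iff j's share is at least 0.1786.
Player 1, Player 2, Player 3 and Player 4 clear that bar, contributing 10 each; the remaining 2 contribute 0. Total contributed: 40.
Player 5 keeps 10 and receives 5.6 × 40 × 2/33 = 13.58 from the planting fund, for a payoff of 23.58.

23.58 tokens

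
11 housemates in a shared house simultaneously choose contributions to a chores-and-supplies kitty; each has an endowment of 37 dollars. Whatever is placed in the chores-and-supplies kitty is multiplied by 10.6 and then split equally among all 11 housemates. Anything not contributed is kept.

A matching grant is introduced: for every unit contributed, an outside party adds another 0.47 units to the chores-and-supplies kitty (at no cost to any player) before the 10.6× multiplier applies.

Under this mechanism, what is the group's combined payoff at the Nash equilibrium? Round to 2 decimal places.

Under the mechanism each unit contributed yields 10.6 × 1.47 / 11 = 1.4165 back to its contributor per unit of net cost, which exceeds 1, making full contribution the dominant choice for everyone.
So the Nash equilibrium is full contribution by all 11; the group earns 10.6 × 1.47 × 407 = 6341.87.

6341.87 dollars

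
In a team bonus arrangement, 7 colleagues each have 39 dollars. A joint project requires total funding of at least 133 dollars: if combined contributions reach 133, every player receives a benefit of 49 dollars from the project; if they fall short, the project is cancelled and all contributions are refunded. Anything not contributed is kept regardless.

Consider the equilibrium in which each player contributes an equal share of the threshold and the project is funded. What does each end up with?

Equal share of the threshold: 133/7 = 19.
At this profile no one gains by cutting their contribution: any cut drops the total below 133, the project is cancelled, contributions are refunded, and the deviator ends with 39, which is less than 39 − 19 + 49 = 69. Contributing more than 19 just wastes the excess. So contributing exactly 19 is a best response.
Each player's payoff: 39 − 19 + 49 = 69.

69 dollars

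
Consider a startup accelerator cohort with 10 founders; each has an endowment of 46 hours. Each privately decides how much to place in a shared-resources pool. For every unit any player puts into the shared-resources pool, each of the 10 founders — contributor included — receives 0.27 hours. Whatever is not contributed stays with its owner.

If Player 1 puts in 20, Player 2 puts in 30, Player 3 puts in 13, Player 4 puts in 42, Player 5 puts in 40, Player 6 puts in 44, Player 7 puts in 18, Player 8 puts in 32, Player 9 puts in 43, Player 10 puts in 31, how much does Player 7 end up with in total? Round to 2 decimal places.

Total contributed: 20 + 30 + 13 + 42 + 40 + 44 + 18 + 32 + 43 + 31 = 313.
Each receives 0.27 × 313 = 84.51 from the shared-resources pool.
Player 7 keeps 46 − 18 = 28, so Player 7's payoff is 28 + 84.51 = 112.51.

112.51 hours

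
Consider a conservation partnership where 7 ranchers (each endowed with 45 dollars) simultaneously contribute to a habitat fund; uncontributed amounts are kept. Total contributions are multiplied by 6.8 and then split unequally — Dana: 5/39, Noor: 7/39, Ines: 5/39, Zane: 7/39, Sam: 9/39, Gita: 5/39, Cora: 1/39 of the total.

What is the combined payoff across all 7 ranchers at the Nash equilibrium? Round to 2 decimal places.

Player j's private return per contributed unit is 6.8 × (j's share). Contributing is weakly dominant for j when that share is at least 1/6.8 = 0.1471, and contributing 0 is dominant otherwise.
Noor, Zane and Sam are above the threshold, contributing 45 each; the remaining 4 contribute 0. Total contributed: 135.
The habitat fund pays out 6.8 × 135 = 918.00 in total (split across the unequal shares, but the aggregate is all that matters for the group sum).
The 4 free-riders keep 45 each, adding 180. Group total = 180 + 918.00 = 1098.00.

1098.00 dollars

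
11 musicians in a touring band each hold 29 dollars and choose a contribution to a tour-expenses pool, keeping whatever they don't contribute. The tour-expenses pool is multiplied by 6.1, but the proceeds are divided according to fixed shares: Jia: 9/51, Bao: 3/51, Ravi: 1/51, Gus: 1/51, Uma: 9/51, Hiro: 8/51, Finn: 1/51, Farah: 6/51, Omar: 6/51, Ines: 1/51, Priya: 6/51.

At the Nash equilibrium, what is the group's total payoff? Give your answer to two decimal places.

Player j's private return per contributed unit is 6.1 × (j's share). Contributing is weakly dominant for j when that share is at least 1/6.1 = 0.1639, and contributing 0 is dominant otherwise.
Jia and Uma are above the threshold, contributing 29 each; the remaining 9 contribute 0. Total contributed: 58.
The tour-expenses pool pays out 6.1 × 58 = 353.80 in total (split across the unequal shares, but the aggregate is all that matters for the group sum).
The 9 free-riders keep 29 each, adding 261. Group total = 261 + 353.80 = 614.80.

614.80 dollars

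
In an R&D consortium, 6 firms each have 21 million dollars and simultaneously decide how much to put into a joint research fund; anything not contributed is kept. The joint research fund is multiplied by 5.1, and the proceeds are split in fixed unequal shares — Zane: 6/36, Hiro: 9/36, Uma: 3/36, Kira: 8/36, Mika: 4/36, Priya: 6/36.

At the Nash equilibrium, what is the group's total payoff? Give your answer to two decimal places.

Each unit j contributes comes back to j as 5.1 × (j's share), so j prefers to contribute only if that share exceeds 1/5.1 = 0.1961; otherwise keeping the unit dominates.
Hiro and Kira clear that bar, contributing 21 each; the remaining 4 contribute 0. Total contributed: 42.
The joint research fund pays out 5.1 × 42 = 214.20 in total (split across the unequal shares, but the aggregate is all that matters for the group sum).
The 4 free-riders keep 21 each, adding 84. Group total = 84 + 214.20 = 298.20.

298.20 million dollars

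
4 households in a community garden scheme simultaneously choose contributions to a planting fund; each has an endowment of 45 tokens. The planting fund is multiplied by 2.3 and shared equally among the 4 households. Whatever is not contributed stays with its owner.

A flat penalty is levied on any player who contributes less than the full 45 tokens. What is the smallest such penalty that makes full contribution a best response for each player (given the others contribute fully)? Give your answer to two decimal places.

Given the others contribute fully, the best deviation is to contribute 0 (any partial contribution still incurs the fine and gives up units whose private return 0.5750 is below 1).
Deviating from 45 to 0 saves 45 tokens but forfeits the deviator's share of the drop in the planting fund: 2.3/4 × 45 = 25.87.
So the deviation gain is 45 − 25.87 = 19.13, and the fine must be at least 19.13 tokens to wipe it out.

19.13 tokens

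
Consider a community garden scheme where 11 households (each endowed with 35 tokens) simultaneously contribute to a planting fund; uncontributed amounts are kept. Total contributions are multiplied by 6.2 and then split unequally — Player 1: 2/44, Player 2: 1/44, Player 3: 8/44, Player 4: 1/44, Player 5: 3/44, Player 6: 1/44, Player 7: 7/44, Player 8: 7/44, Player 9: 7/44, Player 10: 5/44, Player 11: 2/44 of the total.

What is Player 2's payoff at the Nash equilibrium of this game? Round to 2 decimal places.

39.93 tokens

Each unit j contributes comes back to j as 6.2 × (j's share), so j prefers to contribute only if that share exceeds 1/6.2 = 0.1613; otherwise keeping the unit dominates.
The only share above 0.1613 is Player 3's 8/44, contributing 35; the remaining 10 contribute 0. Total contributed: 35.
Player 2 keeps 35 and receives 6.2 × 35 × 1/44 = 4.93 from the planting fund, for a payoff of 39.93.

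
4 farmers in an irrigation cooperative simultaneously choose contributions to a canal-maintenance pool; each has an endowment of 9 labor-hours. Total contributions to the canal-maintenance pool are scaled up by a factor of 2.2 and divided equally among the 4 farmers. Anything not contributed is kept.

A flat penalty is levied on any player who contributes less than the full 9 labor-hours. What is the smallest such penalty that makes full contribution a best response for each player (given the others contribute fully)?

Given the others contribute fully, the best deviation is to contribute 0 (any partial contribution still incurs the fine and gives up units whose private return 0.5500 is below 1).
Deviating from 9 to 0 saves 9 labor-hours but forfeits the deviator's share of the drop in the canal-maintenance pool: 2.2/4 × 9 = 4.95.
So the deviation gain is 9 − 4.95 = 4.05, and the fine must be at least 4.05 labor-hours to wipe it out.

4.05 labor-hours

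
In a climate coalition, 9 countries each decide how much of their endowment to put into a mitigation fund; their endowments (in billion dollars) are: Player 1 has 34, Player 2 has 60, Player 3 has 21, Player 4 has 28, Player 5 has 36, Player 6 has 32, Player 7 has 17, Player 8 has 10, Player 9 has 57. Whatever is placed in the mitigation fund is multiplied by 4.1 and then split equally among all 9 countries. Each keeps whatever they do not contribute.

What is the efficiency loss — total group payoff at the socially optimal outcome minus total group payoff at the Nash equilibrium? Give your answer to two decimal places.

The private return per contributed unit is 4.1/9 = 0.4556 < 1 for every player regardless of endowment, so the Nash equilibrium is zero contribution and the group total is Σ E_j = 34 + 60 + 21 + 28 + 36 + 32 + 17 + 10 + 57 = 295.
Each contributed unit returns 4.100 to the group, so the social optimum is full contribution by everyone: group total = 4.100 × 295 = 1209.50.
Efficiency loss = (4.100 − 1) × 295 = 914.50.

914.50 billion dollars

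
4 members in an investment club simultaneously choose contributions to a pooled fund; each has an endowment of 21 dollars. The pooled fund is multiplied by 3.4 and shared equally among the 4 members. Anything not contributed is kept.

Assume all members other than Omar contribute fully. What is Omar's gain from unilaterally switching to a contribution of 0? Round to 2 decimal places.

3.15 dollars

Switching from a contribution of 21 to 0 lets Omar keep an extra 21 dollars, but lowers the pooled fund by 21, which costs Omar their own share of that drop: 3.4/4 × 21 = 17.85.
Net gain = 21 − 17.85 = 3.15. The private return per contributed unit (0.8500) is below 1, so free-riding is indeed the best response regardless of what the others do.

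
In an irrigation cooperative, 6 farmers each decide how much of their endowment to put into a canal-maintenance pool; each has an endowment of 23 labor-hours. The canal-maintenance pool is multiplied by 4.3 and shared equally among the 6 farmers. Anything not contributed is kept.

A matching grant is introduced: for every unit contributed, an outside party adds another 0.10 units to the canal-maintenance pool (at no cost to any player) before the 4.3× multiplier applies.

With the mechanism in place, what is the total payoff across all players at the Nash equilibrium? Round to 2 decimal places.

138.00 labor-hours

Even with the mechanism, each unit contributed returns only 4.3 × 1.10 / 6 = 0.7883 per unit of net cost, so contributing nothing is still dominant.
At the Nash equilibrium no one contributes; group total payoff = 6 × 23 = 138.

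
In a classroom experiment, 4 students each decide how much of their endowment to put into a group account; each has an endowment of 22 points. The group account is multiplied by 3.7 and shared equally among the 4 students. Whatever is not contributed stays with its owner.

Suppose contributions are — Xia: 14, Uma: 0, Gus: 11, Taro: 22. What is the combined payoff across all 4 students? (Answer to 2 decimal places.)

214.90 points

Total contributed: 14 + 0 + 11 + 22 = 47; total kept: 4 × 22 − 47 = 41.
The group account pays out 3.7 × 47 = 173.90 in aggregate.
Group total = 41 + 173.90 = 214.90.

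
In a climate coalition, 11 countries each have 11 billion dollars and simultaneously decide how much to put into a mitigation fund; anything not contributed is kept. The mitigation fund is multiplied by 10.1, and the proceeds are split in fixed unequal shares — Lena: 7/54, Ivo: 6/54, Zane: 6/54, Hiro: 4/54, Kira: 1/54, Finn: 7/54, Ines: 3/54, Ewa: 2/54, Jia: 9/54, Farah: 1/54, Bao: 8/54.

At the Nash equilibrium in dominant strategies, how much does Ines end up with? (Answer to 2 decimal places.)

48.03 billion dollars

Each unit j contributes comes back to j as 10.1 × (j's share), so j prefers to contribute only if that share exceeds 1/10.1 = 0.0990; otherwise keeping the unit dominates.
Lena, Ivo, Zane, Finn, Jia and Bao are above the threshold, contributing 11 each; the remaining 5 contribute 0. Total contributed: 66.
Ines keeps 11 and receives 10.1 × 66 × 3/54 = 37.03 from the mitigation fund, for a payoff of 48.03.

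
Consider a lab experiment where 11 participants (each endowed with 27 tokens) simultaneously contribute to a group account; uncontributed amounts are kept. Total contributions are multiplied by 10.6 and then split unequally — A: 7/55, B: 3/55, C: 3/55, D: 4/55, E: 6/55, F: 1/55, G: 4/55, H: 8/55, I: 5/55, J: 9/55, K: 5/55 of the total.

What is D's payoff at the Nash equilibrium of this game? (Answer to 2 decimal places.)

110.26 tokens

Player j's private return per contributed unit is 10.6 × (j's share). Contributing is weakly dominant for j when that share is at least 1/10.6 = 0.0943, and contributing 0 is dominant otherwise.
A, E, H and J clear that bar, contributing 27 each; the remaining 7 contribute 0. Total contributed: 108.
D keeps 27 and receives 10.6 × 108 × 4/55 = 83.26 from the group account, for a payoff of 110.26.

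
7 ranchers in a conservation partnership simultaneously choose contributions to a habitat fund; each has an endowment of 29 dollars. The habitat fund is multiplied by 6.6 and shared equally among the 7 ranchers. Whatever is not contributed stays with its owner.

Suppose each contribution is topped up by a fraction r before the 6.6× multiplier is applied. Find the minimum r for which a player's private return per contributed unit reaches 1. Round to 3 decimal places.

0.061

With matching at rate r, one contributed unit becomes (1 + r) in the habitat fund and returns 6.6 × (1 + r) / 7 to the contributor.
Setting this equal to 1: 1 + r = 7/6.6 = 1.0606.
So the minimum matching rate is r = 1.0606 − 1 = 0.061.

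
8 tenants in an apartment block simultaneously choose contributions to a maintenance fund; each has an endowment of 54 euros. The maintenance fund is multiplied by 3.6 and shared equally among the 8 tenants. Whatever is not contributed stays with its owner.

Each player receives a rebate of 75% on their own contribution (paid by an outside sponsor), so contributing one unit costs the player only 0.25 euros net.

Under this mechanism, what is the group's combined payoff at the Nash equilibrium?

1879.20 euros

Under the mechanism each unit contributed yields (3.6/8) / 0.25 = 1.8000 back to its contributor per unit of net cost, which exceeds 1, making full contribution the dominant choice for everyone.
At the Nash equilibrium everyone contributes 54. Group total payoff = 8 × (54 × 0.75 + 3.6 × 54) = 1879.20.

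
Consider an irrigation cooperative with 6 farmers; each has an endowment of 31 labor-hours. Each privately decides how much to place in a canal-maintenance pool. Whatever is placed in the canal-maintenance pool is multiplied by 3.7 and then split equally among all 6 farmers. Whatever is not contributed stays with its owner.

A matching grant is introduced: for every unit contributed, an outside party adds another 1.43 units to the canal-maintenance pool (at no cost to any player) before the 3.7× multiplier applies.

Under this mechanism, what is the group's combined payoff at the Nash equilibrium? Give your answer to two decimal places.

Under the mechanism each unit contributed yields 3.7 × 2.43 / 6 = 1.4985 back to its contributor per unit of net cost, which exceeds 1, making full contribution the dominant choice for everyone.
At the Nash equilibrium everyone contributes 31. Group total payoff = 3.7 × 2.43 × 186 = 1672.33.

1672.33 labor-hours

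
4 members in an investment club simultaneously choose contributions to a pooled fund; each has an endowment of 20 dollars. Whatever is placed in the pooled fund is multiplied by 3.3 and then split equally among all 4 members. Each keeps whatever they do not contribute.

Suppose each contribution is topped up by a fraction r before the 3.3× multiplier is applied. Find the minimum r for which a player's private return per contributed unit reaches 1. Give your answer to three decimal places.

0.212

With matching at rate r, one contributed unit becomes (1 + r) in the pooled fund and returns 3.3 × (1 + r) / 4 to the contributor.
Setting this equal to 1: 1 + r = 4/3.3 = 1.2121.
So the minimum matching rate is r = 1.2121 − 1 = 0.212.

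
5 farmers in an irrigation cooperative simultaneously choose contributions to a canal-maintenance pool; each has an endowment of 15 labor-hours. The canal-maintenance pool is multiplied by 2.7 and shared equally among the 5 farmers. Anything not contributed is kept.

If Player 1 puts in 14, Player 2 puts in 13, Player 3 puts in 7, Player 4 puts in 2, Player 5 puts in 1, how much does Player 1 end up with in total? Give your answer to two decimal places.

Total contributed: 14 + 13 + 7 + 2 + 1 = 37.
Each receives 2.7 × 37 / 5 = 19.98 from the canal-maintenance pool.
Player 1 keeps 15 − 14 = 1, so Player 1's payoff is 1 + 19.98 = 20.98.

20.98 labor-hours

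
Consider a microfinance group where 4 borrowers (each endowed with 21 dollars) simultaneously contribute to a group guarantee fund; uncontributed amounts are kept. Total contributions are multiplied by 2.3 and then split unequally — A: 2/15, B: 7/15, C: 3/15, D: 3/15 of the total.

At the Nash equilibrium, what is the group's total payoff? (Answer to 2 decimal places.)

111.30 dollars

A player with share s gets back 2.3·s per unit contributed, so full contribution is dominant for anyone with s > 1/2.3 = 0.4348 and zero contribution is dominant for anyone below.
Only B (7/15) clears that bar, contributing 21; the remaining 3 contribute 0. Total contributed: 21.
The group guarantee fund pays out 2.3 × 21 = 48.30 in total (split across the unequal shares, but the aggregate is all that matters for the group sum).
The 3 free-riders keep 21 each, adding 63. Group total = 63 + 48.30 = 111.30.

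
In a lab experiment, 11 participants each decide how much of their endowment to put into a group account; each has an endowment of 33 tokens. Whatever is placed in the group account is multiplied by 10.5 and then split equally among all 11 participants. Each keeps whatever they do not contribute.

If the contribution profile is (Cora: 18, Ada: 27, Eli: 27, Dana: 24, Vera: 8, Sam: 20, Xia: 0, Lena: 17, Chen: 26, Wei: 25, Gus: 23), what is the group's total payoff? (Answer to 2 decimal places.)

2405.50 tokens

Total contributed: 18 + 27 + 27 + 24 + 8 + 20 + 0 + 17 + 26 + 25 + 23 = 215; total kept: 11 × 33 − 215 = 148.
The group account pays out 10.5 × 215 = 2257.50 in aggregate.
Group total = 148 + 2257.50 = 2405.50.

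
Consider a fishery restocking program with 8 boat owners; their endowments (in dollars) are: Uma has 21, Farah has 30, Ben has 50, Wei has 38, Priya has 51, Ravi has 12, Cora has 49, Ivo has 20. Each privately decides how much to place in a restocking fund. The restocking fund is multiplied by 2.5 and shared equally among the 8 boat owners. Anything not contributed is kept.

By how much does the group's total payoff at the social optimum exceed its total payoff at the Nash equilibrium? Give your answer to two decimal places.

The private return per contributed unit is 2.5/8 = 0.3125 < 1 for every player regardless of endowment, so the Nash equilibrium is zero contribution and the group total is Σ E_j = 21 + 30 + 50 + 38 + 51 + 12 + 49 + 20 = 271.
Each contributed unit returns 2.500 to the group, so the social optimum is full contribution by everyone: group total = 2.500 × 271 = 677.50.
Efficiency loss = (2.500 − 1) × 271 = 406.50.

406.50 dollars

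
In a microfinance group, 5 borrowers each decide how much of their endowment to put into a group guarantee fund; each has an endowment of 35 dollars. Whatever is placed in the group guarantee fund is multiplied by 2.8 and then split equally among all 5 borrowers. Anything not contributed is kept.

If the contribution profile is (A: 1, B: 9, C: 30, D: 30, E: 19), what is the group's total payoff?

335.20 dollars

Total contributed: 1 + 9 + 30 + 30 + 19 = 89; total kept: 5 × 35 − 89 = 86.
The group guarantee fund pays out 2.8 × 89 = 249.20 in aggregate.
Group total = 86 + 249.20 = 335.20.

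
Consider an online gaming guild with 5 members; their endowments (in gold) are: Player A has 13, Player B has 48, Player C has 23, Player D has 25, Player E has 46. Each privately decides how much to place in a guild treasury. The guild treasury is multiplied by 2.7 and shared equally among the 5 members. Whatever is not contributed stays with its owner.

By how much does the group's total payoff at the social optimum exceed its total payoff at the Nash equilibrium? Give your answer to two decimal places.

The private return per contributed unit is 2.7/5 = 0.5400 < 1 for every player regardless of endowment, so the Nash equilibrium is zero contribution and the group total is Σ E_j = 13 + 48 + 23 + 25 + 46 = 155.
Each contributed unit returns 2.700 to the group, so the social optimum is full contribution by everyone: group total = 2.700 × 155 = 418.50.
Efficiency loss = (2.700 − 1) × 155 = 263.50.

263.50 gold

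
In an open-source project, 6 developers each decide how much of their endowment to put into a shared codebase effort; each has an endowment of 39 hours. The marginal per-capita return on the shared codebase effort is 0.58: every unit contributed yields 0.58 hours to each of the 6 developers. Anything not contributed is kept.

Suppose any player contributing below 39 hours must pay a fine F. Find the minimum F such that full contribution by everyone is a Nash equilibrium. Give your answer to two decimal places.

16.38 hours

Given the others contribute fully, the best deviation is to contribute 0 (any partial contribution still incurs the fine and gives up units whose private return 0.58 is below 1).
Deviating from 39 to 0 saves 39 hours but forfeits the deviator's share of the drop in the shared codebase effort: 0.58 × 39 = 22.62.
So the deviation gain is 39 − 22.62 = 16.38, and the fine must be at least 16.38 hours to wipe it out.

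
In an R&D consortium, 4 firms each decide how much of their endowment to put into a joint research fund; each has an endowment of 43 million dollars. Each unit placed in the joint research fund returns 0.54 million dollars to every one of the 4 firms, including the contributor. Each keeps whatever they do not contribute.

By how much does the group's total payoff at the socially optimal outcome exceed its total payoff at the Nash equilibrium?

The private return per contributed unit is 0.54 < 1, so contributing 0 is dominant for every player. At the Nash equilibrium everyone keeps their 43, and the group total is 4 × 43 = 172.
Each contributed unit returns 2.160 to the group as a whole (0.54 to each of 4 players), which exceeds 1, so the social optimum is full contribution: group total = 2.160 × 172 = 371.52.
Efficiency loss = 371.52 − 172 = 199.52.

199.52 million dollars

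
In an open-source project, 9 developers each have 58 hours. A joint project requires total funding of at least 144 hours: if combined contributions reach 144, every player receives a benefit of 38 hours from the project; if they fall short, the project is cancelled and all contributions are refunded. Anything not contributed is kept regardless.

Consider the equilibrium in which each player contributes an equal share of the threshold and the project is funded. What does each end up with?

Equal share of the threshold: 144/9 = 16.
At this profile no one gains by cutting their contribution: any cut drops the total below 144, the project is cancelled, contributions are refunded, and the deviator ends with 58, which is less than 58 − 16 + 38 = 80. Contributing more than 16 just wastes the excess. So contributing exactly 16 is a best response.
Each player's payoff: 58 − 16 + 38 = 80.

80 hours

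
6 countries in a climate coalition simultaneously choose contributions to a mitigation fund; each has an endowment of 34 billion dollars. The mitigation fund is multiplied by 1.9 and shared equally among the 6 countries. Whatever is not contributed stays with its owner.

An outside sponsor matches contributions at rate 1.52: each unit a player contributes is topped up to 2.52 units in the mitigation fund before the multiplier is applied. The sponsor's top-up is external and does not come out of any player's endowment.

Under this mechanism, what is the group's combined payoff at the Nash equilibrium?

204.00 billion dollars

The effective private return is 1.9 × 2.52 / 6 = 0.7980, which is still under 1, so the mechanism doesn't change anyone's dominant strategy: zero contribution.
At the Nash equilibrium no one contributes; group total payoff = 6 × 34 = 204.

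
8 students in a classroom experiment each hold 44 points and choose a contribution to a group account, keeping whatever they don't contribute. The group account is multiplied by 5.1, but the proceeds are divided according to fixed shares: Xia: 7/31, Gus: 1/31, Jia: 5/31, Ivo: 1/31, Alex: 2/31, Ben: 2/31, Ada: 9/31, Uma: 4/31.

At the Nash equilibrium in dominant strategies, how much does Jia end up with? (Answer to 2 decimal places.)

Player j's private return per contributed unit is 5.1 × (j's share). Contributing is weakly dominant for j when that share is at least 1/5.1 = 0.1961, and contributing 0 is dominant otherwise.
Xia and Ada are above the threshold, contributing 44 each; the remaining 6 contribute 0. Total contributed: 88.
Jia keeps 44 and receives 5.1 × 88 × 5/31 = 72.39 from the group account, for a payoff of 116.39.

116.39 points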